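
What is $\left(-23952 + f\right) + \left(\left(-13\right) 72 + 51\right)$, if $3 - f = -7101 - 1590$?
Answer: $-16143$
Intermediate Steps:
$f = 8694$ ($f = 3 - \left(-7101 - 1590\right) = 3 - -8691 = 3 + 8691 = 8694$)
$\left(-23952 + f\right) + \left(\left(-13\right) 72 + 51\right) = \left(-23952 + 8694\right) + \left(\left(-13\right) 72 + 51\right) = -15258 + \left(-936 + 51\right) = -15258 - 885 = -16143$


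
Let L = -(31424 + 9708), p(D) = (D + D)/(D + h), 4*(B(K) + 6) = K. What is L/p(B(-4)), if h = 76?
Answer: 202722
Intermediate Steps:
B(K) = -6 + K/4
p(D) = 2*D/(76 + D) (p(D) = (D + D)/(D + 76) = (2*D)/(76 + D) = 2*D/(76 + D))
L = -41132 (L = -1*41132 = -41132)
L/p(B(-4)) = -41132*(76 + (-6 + (¼)*(-4)))/(2*(-6 + (¼)*(-4))) = -41132*(76 + (-6 - 1))/(2*(-6 - 1)) = -41132/(2*(-7)/(76 - 7)) = -41132/(2*(-7)/69) = -41132/(2*(-7)*(1/69)) = -41132/(-14/69) = -41132*(-69/14) = 202722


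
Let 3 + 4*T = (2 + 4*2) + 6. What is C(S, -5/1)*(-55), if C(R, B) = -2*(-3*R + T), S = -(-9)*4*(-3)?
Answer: 71995/2 ≈ 35998.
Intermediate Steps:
S = -108 (S = -3*(-12)*(-3) = 36*(-3) = -108)
T = 13/4 (T = -¾ + ((2 + 4*2) + 6)/4 = -¾ + ((2 + 8) + 6)/4 = -¾ + (10 + 6)/4 = -¾ + (¼)*16 = -¾ + 4 = 13/4 ≈ 3.2500)
C(R, B) = -13/2 + 6*R (C(R, B) = -2*(-3*R + 13/4) = -2*(13/4 - 3*R) = -13/2 + 6*R)
C(S, -5/1)*(-55) = (-13/2 + 6*(-108))*(-55) = (-13/2 - 648)*(-55) = -1309/2*(-55) = 71995/2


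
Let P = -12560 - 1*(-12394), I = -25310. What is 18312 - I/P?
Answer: 1507241/83 ≈ 18160.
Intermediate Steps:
P = -166 (P = -12560 + 12394 = -166)
18312 - I/P = 18312 - (-25310)/(-166) = 18312 - (-25310)*(-1)/166 = 18312 - 1*12655/83 = 18312 - 12655/83 = 1507241/83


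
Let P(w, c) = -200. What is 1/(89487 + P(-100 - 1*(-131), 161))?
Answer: 1/89287 ≈ 1.1200e-5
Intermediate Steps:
1/(89487 + P(-100 - 1*(-131), 161)) = 1/(89487 - 200) = 1/89287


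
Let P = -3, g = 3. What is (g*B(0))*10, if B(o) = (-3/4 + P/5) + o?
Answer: -81/2 ≈ -40.500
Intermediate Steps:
B(o) = -27/20 + o (B(o) = (-3/4 - 3/5) + o = (-3*¼ - 3*⅕) + o = (-¾ - ⅗) + o = -27/20 + o)
(g*B(0))*10 = (3*(-27/20 + 0))*10 = (3*(-27/20))*10 = -81/20*10 = -81/2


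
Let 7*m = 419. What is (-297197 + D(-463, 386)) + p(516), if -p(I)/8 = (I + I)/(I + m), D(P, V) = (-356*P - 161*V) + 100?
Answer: -783744657/4031 ≈ -1.9443e+5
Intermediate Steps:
m = 419/7 (m = (⅐)*419 = 419/7 ≈ 59.857)
D(P, V) = 100 - 356*P - 161*V
p(I) = -16*I/(419/7 + I) (p(I) = -8*(I + I)/(I + 419/7) = -8*2*I/(419/7 + I) = -16*I/(419/7 + I))
(-297197 + D(-463, 386)) + p(516) = (-297197 + (100 - 356*(-463) - 161*386)) - 112*516/(419 + 7*516) = (-297197 + (100 + 164828 - 62146)) - 112*516/(419 + 3612) = (-297197 + 102782) - 112*516/4031 = -194415 - 112*516*1/4031 = -194415 - 57792/4031 = -783744657/4031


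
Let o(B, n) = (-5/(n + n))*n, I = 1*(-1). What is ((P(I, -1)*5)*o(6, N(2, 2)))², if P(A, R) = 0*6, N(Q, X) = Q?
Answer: 0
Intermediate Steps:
I = -1
o(B, n) = -5/2 (o(B, n) = (-5*1/(2*n))*n = (-5/(2*n))*n = -5/2)
P(A, R) = 0
((P(I, -1)*5)*o(6, N(2, 2)))² = ((0*5)*(-5/2))² = (0*(-5/2))² = 0² = 0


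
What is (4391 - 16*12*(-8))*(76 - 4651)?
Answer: -27116025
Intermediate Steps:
(4391 - 16*12*(-8))*(76 - 4651) = (4391 - 192*(-8))*(-4575) = (4391 + 1536)*(-4575) = 5927*(-4575) = -27116025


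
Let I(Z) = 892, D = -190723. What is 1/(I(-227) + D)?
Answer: -1/189831 ≈ -5.2678e-6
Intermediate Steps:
1/(I(-227) + D) = 1/(892 - 190723) = 1/(-189831) = -1/189831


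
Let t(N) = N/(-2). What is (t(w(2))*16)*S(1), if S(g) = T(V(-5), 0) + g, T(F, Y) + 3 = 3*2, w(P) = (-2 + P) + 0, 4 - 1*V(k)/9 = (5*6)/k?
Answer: 0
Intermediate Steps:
V(k) = 36 - 270/k (V(k) = 36 - 9*5*6/k = 36 - 270/k)
w(P) = -2 + P
t(N) = -N/2 (t(N) = N*(-1/2) = -N/2)
T(F, Y) = 3 (T(F, Y) = -3 + 3*2 = -3 + 6 = 3)
S(g) = 3 + g
(t(w(2))*16)*S(1) = (-(-2 + 2)/2*16)*(3 + 1) = (-1/2*0*16)*4 = (0*16)*4 = 0*4 = 0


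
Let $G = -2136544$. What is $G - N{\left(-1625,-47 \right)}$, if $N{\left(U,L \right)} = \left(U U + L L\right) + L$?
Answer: $-4779331$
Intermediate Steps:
$N{\left(U,L \right)} = L + L^{2} + U^{2}$ ($N{\left(U,L \right)} = \left(U^{2} + L^{2}\right) + L = \left(L^{2} + U^{2}\right) + L = L + L^{2} + U^{2}$)
$G - N{\left(-1625,-47 \right)} = -2136544 - \left(-47 + \left(-47\right)^{2} + \left(-1625\right)^{2}\right) = -2136544 - \left(-47 + 2209 + 2640625\right) = -2136544 - 2642787 = -4779331$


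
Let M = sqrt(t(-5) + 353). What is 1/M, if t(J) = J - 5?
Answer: sqrt(7)/49 ≈ 0.053995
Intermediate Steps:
t(J) = -5 + J
M = 7*sqrt(7) (M = sqrt((-5 - 5) + 353) = sqrt(-10 + 353) = sqrt(343) = 7*sqrt(7) ≈ 18.520)
1/M = 1/(7*sqrt(7)) = sqrt(7)/49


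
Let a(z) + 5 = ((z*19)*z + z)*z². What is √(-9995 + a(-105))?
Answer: 5*√92331770 ≈ 48045.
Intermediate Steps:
a(z) = -5 + z²*(z + 19*z²) (a(z) = -5 + ((z*19)*z + z)*z² = -5 + ((19*z)*z + z)*z² = -5 + (19*z² + z)*z² = -5 + (z + 19*z²)*z² = -5 + z²*(z + 19*z²))
√(-9995 + a(-105)) = √(-9995 + (-5 + (-105)³ + 19*(-105)⁴)) = √(-9995 + (-5 - 1157625 + 19*121550625)) = √(-9995 + (-5 - 1157625 + 2309461875)) = √(-9995 + 2308304245) = √2308294250 = 5*√92331770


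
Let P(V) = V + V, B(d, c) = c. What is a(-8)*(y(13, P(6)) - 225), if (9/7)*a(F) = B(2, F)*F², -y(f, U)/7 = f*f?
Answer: 5046272/9 ≈ 5.6070e+5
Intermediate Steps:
P(V) = 2*V
y(f, U) = -7*f² (y(f, U) = -7*f*f = -7*f²)
a(F) = 7*F³/9 (a(F) = 7*(F*F²)/9 = 7*F³/9)
a(-8)*(y(13, P(6)) - 225) = ((7/9)*(-8)³)*(-7*13² - 225) = ((7/9)*(-512))*(-7*169 - 225) = -3584*(-1183 - 225)/9 = -3584/9*(-1408) = 5046272/9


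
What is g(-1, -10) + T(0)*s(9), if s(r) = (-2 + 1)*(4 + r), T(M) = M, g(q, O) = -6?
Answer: -6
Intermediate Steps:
s(r) = -4 - r (s(r) = -(4 + r) = -4 - r)
g(-1, -10) + T(0)*s(9) = -6 + 0*(-4 - 1*9) = -6 + 0*(-4 - 9) = -6 + 0*(-13) = -6 + 0 = -6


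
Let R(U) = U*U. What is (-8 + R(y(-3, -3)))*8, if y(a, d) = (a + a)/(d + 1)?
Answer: 8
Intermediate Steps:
y(a, d) = 2*a/(1 + d) (y(a, d) = (2*a)/(1 + d) = 2*a/(1 + d))
R(U) = U²
(-8 + R(y(-3, -3)))*8 = (-8 + (2*(-3)/(1 - 3))²)*8 = (-8 + (2*(-3)/(-2))²)*8 = (-8 + (2*(-3)*(-½))²)*8 = (-8 + 3²)*8 = (-8 + 9)*8 = 1*8 = 8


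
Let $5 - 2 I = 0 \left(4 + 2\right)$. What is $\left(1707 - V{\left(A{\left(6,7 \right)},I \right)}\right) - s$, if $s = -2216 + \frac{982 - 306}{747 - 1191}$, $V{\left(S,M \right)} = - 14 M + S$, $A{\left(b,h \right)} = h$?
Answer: $\frac{438730}{111} \approx 3952.5$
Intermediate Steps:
$I = \frac{5}{2}$ ($I = \frac{5}{2} - \frac{0 \left(4 + 2\right)}{2} = \frac{5}{2} - \frac{0 \cdot 6}{2} = \frac{5}{2} - 0 = \frac{5}{2} + 0 = \frac{5}{2} \approx 2.5$)
$V{\left(S,M \right)} = S - 14 M$
$s = - \frac{246145}{111}$ ($s = -2216 + \frac{676}{-444} = -2216 + 676 \left(- \frac{1}{444}\right) = -2216 - \frac{169}{111} = - \frac{246145}{111} \approx -2217.5$)
$\left(1707 - V{\left(A{\left(6,7 \right)},I \right)}\right) - s = \left(1707 - \left(7 - 35\right)\right) - - \frac{246145}{111} = \left(1707 - \left(7 - 35\right)\right) + \frac{246145}{111} = \left(1707 - -28\right) + \frac{246145}{111} = \left(1707 + 28\right) + \frac{246145}{111} = 1735 + \frac{246145}{111} = \frac{438730}{111}$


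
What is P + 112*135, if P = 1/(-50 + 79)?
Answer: 438481/29 ≈ 15120.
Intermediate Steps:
P = 1/29 ≈ 0.034483
P + 112*135 = 1/29 + 112*135 = 1/29 + 15120 = 438481/29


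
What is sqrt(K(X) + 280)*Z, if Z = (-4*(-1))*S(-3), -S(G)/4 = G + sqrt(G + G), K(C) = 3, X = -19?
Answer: 16*sqrt(283)*(3 - I*sqrt(6)) ≈ 807.49 - 659.31*I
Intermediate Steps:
S(G) = -4*G - 4*sqrt(2)*sqrt(G) (S(G) = -4*(G + sqrt(G + G)) = -4*(G + sqrt(2*G)) = -4*(G + sqrt(2)*sqrt(G)) = -4*G - 4*sqrt(2)*sqrt(G))
Z = 48 - 16*I*sqrt(6) (Z = (-4*(-1))*(-4*(-3) - 4*sqrt(2)*sqrt(-3)) = 4*(12 - 4*sqrt(2)*I*sqrt(3)) = 4*(12 - 4*I*sqrt(6)) = 48 - 16*I*sqrt(6) ≈ 48.0 - 39.192*I)
sqrt(K(X) + 280)*Z = sqrt(3 + 280)*(48 - 16*I*sqrt(6)) = sqrt(283)*(48 - 16*I*sqrt(6))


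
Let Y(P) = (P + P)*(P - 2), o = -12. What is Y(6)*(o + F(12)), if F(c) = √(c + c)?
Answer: -576 + 96*√6 ≈ -340.85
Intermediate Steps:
F(c) = √2*√c (F(c) = √(2*c) = √2*√c)
Y(P) = 2*P*(-2 + P) (Y(P) = (2*P)*(-2 + P) = 2*P*(-2 + P))
Y(6)*(o + F(12)) = (2*6*(-2 + 6))*(-12 + √2*√12) = (2*6*4)*(-12 + √2*(2*√3)) = 48*(-12 + 2*√6) = -576 + 96*√6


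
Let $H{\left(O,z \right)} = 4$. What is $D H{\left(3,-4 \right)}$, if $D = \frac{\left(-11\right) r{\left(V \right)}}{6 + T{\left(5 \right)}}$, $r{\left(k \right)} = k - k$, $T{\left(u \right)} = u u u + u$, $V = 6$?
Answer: $0$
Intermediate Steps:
$T{\left(u \right)} = u + u^{3}$ ($T{\left(u \right)} = u u^{2} + u = u^{3} + u = u + u^{3}$)
$r{\left(k \right)} = 0$
$D = 0$ ($D = \frac{\left(-11\right) 0}{6 + \left(5 + 5^{3}\right)} = \frac{0}{6 + \left(5 + 125\right)} = \frac{0}{6 + 130} = \frac{0}{136} = 0 \cdot \frac{1}{136} = 0$)
$D H{\left(3,-4 \right)} = 0 \cdot 4 = 0$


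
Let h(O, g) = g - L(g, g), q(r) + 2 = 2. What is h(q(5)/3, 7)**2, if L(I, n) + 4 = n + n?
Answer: 9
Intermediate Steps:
q(r) = 0 (q(r) = -2 + 2 = 0)
L(I, n) = -4 + 2*n (L(I, n) = -4 + (n + n) = -4 + 2*n)
h(O, g) = 4 - g (h(O, g) = g - (-4 + 2*g) = g + (4 - 2*g) = 4 - g)
h(q(5)/3, 7)**2 = (4 - 1*7)**2 = (4 - 7)**2 = (-3)**2 = 9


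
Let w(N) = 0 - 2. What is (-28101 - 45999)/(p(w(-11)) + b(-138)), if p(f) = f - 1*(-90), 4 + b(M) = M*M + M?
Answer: -2470/633 ≈ -3.9021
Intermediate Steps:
w(N) = -2
b(M) = -4 + M + M² (b(M) = -4 + (M*M + M) = -4 + (M² + M) = -4 + (M + M²) = -4 + M + M²)
p(f) = 90 + f (p(f) = f + 90 = 90 + f)
(-28101 - 45999)/(p(w(-11)) + b(-138)) = (-28101 - 45999)/((90 - 2) + (-4 - 138 + (-138)²)) = -74100/(88 + (-4 - 138 + 19044)) = -74100/(88 + 18902) = -74100/18990 = -74100*1/18990 = -2470/633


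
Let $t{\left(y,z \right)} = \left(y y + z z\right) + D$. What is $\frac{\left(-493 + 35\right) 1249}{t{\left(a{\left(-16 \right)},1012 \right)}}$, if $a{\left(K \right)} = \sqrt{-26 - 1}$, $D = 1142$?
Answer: $- \frac{572042}{1025259} \approx -0.55795$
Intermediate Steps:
$a{\left(K \right)} = 3 i \sqrt{3}$ ($a{\left(K \right)} = \sqrt{-27} = 3 i \sqrt{3}$)
$t{\left(y,z \right)} = 1142 + y^{2} + z^{2}$ ($t{\left(y,z \right)} = \left(y y + z z\right) + 1142 = \left(y^{2} + z^{2}\right) + 1142 = 1142 + y^{2} + z^{2}$)
$\frac{\left(-493 + 35\right) 1249}{t{\left(a{\left(-16 \right)},1012 \right)}} = \frac{\left(-493 + 35\right) 1249}{1142 + \left(3 i \sqrt{3}\right)^{2} + 1012^{2}} = \frac{\left(-458\right) 1249}{1142 - 27 + 1024144} = - \frac{572042}{1025259}$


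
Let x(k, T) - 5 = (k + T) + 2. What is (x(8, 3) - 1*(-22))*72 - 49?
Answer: 2831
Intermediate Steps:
x(k, T) = 7 + T + k (x(k, T) = 5 + ((k + T) + 2) = 5 + ((T + k) + 2) = 5 + (2 + T + k) = 7 + T + k)
(x(8, 3) - 1*(-22))*72 - 49 = ((7 + 3 + 8) - 1*(-22))*72 - 49 = (18 + 22)*72 - 49 = 40*72 - 49 = 2880 - 49 = 2831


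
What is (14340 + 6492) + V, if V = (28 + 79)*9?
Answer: 21795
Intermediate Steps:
V = 963 (V = 107*9 = 963)
(14340 + 6492) + V = (14340 + 6492) + 963 = 20832 + 963 = 21795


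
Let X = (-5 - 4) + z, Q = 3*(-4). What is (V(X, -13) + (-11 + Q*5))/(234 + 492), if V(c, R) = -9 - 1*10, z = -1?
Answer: -15/121 ≈ -0.12397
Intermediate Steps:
Q = -12
X = -10 (X = (-5 - 4) - 1 = -9 - 1 = -10)
V(c, R) = -19 (V(c, R) = -9 - 10 = -19)
(V(X, -13) + (-11 + Q*5))/(234 + 492) = (-19 + (-11 - 12*5))/(234 + 492) = (-19 + (-11 - 60))/726 = (-19 - 71)*(1/726) = -90*1/726 = -15/121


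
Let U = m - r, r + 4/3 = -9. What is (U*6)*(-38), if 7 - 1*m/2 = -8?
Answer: -9196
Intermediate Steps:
m = 30 (m = 14 - 2*(-8) = 14 + 16 = 30)
r = -31/3 (r = -4/3 - 9 = -31/3 ≈ -10.333)
U = 121/3 (U = 30 - 1*(-31/3) = 30 + 31/3 = 121/3 ≈ 40.333)
(U*6)*(-38) = ((121/3)*6)*(-38) = 242*(-38) = -9196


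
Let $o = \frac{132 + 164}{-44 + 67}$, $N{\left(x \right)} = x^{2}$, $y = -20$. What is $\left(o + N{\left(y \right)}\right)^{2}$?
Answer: $\frac{90174016}{529} \approx 1.7046 \cdot 10^{5}$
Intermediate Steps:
$o = \frac{296}{23} \approx 12.87$
$\left(o + N{\left(y \right)}\right)^{2} = \left(\frac{296}{23} + \left(-20\right)^{2}\right)^{2} = \left(\frac{296}{23} + 400\right)^{2} = \left(\frac{9496}{23}\right)^{2} = \frac{90174016}{529}$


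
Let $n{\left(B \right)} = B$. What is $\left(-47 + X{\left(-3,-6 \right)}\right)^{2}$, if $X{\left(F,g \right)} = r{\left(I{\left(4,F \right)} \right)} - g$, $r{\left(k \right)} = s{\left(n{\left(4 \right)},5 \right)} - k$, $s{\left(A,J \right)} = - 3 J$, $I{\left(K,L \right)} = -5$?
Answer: $2601$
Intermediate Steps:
$r{\left(k \right)} = -15 - k$ ($r{\left(k \right)} = \left(-3\right) 5 - k = -15 - k$)
$X{\left(F,g \right)} = -10 - g$ ($X{\left(F,g \right)} = \left(-15 - -5\right) - g = \left(-15 + 5\right) - g = -10 - g$)
$\left(-47 + X{\left(-3,-6 \right)}\right)^{2} = \left(-47 - 4\right)^{2} = \left(-51\right)^{2} = 2601$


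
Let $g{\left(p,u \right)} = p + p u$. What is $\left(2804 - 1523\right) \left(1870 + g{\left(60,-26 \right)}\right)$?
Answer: $473970$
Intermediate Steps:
$\left(2804 - 1523\right) \left(1870 + g{\left(60,-26 \right)}\right) = \left(2804 - 1523\right) \left(1870 + 60 \left(1 - 26\right)\right) = 1281 \left(1870 + 60 \left(-25\right)\right) = 1281 \left(1870 - 1500\right) = 1281 \cdot 370 = 473970$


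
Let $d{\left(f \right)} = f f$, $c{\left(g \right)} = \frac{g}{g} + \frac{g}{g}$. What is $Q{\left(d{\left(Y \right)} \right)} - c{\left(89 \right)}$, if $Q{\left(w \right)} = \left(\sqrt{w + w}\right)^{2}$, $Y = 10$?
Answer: $198$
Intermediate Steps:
$c{\left(g \right)} = 2$ ($c{\left(g \right)} = 1 + 1 = 2$)
$d{\left(f \right)} = f^{2}$
$Q{\left(w \right)} = 2 w$ ($Q{\left(w \right)} = \left(\sqrt{2 w}\right)^{2} = \left(\sqrt{2} \sqrt{w}\right)^{2} = 2 w$)
$Q{\left(d{\left(Y \right)} \right)} - c{\left(89 \right)} = 2 \cdot 10^{2} - 2 = 2 \cdot 100 - 2 = 200 - 2 = 198$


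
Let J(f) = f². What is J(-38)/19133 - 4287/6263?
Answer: -202159/331939 ≈ -0.60902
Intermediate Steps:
J(-38)/19133 - 4287/6263 = (-38)²/19133 - 4287/6263 = 1444*(1/19133) - 4287*1/6263 = 4/53 - 4287/6263 = -202159/331939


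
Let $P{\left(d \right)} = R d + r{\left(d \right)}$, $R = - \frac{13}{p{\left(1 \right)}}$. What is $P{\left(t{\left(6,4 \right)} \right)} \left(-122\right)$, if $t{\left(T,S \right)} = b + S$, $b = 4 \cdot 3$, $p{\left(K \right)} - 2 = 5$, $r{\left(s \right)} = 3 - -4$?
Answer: $\frac{19398}{7} \approx 2771.1$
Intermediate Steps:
$r{\left(s \right)} = 7$ ($r{\left(s \right)} = 3 + 4 = 7$)
$p{\left(K \right)} = 7$ ($p{\left(K \right)} = 2 + 5 = 7$)
$b = 12$
$R = - \frac{13}{7} \approx -1.8571$
$t{\left(T,S \right)} = 12 + S$
$P{\left(d \right)} = 7 - \frac{13 d}{7}$ ($P{\left(d \right)} = - \frac{13 d}{7} + 7 = 7 - \frac{13 d}{7}$)
$P{\left(t{\left(6,4 \right)} \right)} \left(-122\right) = \left(7 - \frac{13 \left(12 + 4\right)}{7}\right) \left(-122\right) = \left(7 - \frac{208}{7}\right) \left(-122\right) = \left(- \frac{159}{7}\right) \left(-122\right) = \frac{19398}{7}$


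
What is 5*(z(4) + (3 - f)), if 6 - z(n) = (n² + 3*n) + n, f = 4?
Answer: -135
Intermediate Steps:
z(n) = 6 - n² - 4*n (z(n) = 6 - ((n² + 3*n) + n) = 6 - (n² + 4*n) = 6 + (-n² - 4*n) = 6 - n² - 4*n)
5*(z(4) + (3 - f)) = 5*((6 - 1*4² - 4*4) + (3 - 1*4)) = 5*((6 - 1*16 - 16) + (3 - 4)) = 5*((6 - 16 - 16) - 1) = 5*(-26 - 1) = 5*(-27) = -135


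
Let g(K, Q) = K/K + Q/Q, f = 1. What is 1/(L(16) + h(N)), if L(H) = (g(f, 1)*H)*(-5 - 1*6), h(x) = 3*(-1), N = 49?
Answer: -1/355 ≈ -0.0028169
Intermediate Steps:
g(K, Q) = 2 (g(K, Q) = 1 + 1 = 2)
h(x) = -3
L(H) = -22*H (L(H) = (2*H)*(-5 - 1*6) = (2*H)*(-5 - 6) = (2*H)*(-11) = -22*H)
1/(L(16) + h(N)) = 1/(-22*16 - 3) = 1/(-352 - 3) = 1/(-355) = -1/355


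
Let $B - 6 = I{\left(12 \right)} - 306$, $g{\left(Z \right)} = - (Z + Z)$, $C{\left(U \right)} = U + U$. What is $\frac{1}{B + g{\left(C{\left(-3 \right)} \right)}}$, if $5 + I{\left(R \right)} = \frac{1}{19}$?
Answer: $- \frac{19}{5566} \approx -0.0034136$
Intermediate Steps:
$C{\left(U \right)} = 2 U$
$g{\left(Z \right)} = - 2 Z$
$I{\left(R \right)} = - \frac{94}{19}$ ($I{\left(R \right)} = -5 + \frac{1}{19} = - \frac{94}{19}$)
$B = - \frac{5794}{19}$ ($B = 6 - \frac{5908}{19} = - \frac{5794}{19} \approx -304.95$)
$\frac{1}{B + g{\left(C{\left(-3 \right)} \right)}} = \frac{1}{- \frac{5794}{19} - 2 \cdot 2 \left(-3\right)} = \frac{1}{- \frac{5794}{19} - -12} = \frac{1}{- \frac{5794}{19} + 12} = \frac{1}{- \frac{5566}{19}} = - \frac{19}{5566}$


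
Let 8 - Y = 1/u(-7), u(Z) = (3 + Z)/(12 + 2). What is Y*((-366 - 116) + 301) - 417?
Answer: -4997/2 ≈ -2498.5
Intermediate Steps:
u(Z) = 3/14 + Z/14 (u(Z) = (3 + Z)/14 = (3 + Z)*(1/14) = 3/14 + Z/14)
Y = 23/2 (Y = 8 - 1/(3/14 + (1/14)*(-7)) = 8 - 1/(3/14 - ½) = 8 - 1/(-2/7) = 8 - 1*(-7/2) = 8 + 7/2 = 23/2 ≈ 11.500)
Y*((-366 - 116) + 301) - 417 = 23*((-366 - 116) + 301)/2 - 417 = 23*(-482 + 301)/2 - 417 = (23/2)*(-181) - 417 = -4163/2 - 417 = -4997/2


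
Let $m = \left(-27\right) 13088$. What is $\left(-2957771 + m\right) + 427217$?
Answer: $-2883930$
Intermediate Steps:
$m = -353376$
$\left(-2957771 + m\right) + 427217 = \left(-2957771 - 353376\right) + 427217 = -3311147 + 427217 = -2883930$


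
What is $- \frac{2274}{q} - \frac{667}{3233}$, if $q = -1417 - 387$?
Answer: $\frac{3074287}{2916166} \approx 1.0542$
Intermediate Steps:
$q = -1804$
$- \frac{2274}{q} - \frac{667}{3233} = - \frac{2274}{-1804} - \frac{667}{3233} = \left(-2274\right) \left(- \frac{1}{1804}\right) - \frac{667}{3233} = \frac{1137}{902} - \frac{667}{3233} = \frac{3074287}{2916166}$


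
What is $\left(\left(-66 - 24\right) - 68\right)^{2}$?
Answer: $24964$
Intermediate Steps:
$\left(\left(-66 - 24\right) - 68\right)^{2} = \left(-90 - 68\right)^{2} = \left(-158\right)^{2} = 24964$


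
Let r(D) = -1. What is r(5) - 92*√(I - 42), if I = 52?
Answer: -1 - 92*√10 ≈ -291.93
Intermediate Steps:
r(5) - 92*√(I - 42) = -1 - 92*√(52 - 42) = -1 - 92*√10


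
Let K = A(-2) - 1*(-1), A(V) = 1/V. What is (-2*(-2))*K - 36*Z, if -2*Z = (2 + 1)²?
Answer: 164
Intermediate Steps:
Z = -9/2 (Z = -(2 + 1)²/2 = -½*3² = -½*9 = -9/2 ≈ -4.5000)
K = ½ (K = 1/(-2) - 1*(-1) = -½ + 1 = ½ ≈ 0.50000)
(-2*(-2))*K - 36*Z = -2*(-2)*(½) - 36*(-9/2) = 4*(½) + 162 = 2 + 162 = 164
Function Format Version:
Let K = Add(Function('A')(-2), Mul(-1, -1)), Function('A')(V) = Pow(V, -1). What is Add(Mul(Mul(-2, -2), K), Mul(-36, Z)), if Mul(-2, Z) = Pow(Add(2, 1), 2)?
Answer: 164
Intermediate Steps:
Z = Rational(-9, 2) (Z = Mul(Rational(-1, 2), Pow(Add(2, 1), 2)) = Mul(Rational(-1, 2), Pow(3, 2)) = Mul(Rational(-1, 2), 9) = Rational(-9, 2) ≈ -4.5000)
K = Rational(1, 2) (K = Add(Pow(-2, -1), Mul(-1, -1)) = Add(Rational(-1, 2), 1) = Rational(1, 2) ≈ 0.50000)
Add(Mul(Mul(-2, -2), K), Mul(-36, Z)) = Add(Mul(Mul(-2, -2), Rational(1, 2)), Mul(-36, Rational(-9, 2))) = Add(Mul(4, Rational(1, 2)), 162) = Add(2, 162) = 164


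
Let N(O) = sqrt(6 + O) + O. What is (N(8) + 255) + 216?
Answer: 479 + sqrt(14) ≈ 482.74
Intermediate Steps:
N(O) = O + sqrt(6 + O)
(N(8) + 255) + 216 = ((8 + sqrt(6 + 8)) + 255) + 216 = ((8 + sqrt(14)) + 255) + 216 = (263 + sqrt(14)) + 216 = 479 + sqrt(14)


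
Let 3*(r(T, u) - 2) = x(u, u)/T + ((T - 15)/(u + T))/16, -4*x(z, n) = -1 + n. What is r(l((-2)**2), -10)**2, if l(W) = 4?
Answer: 426409/82944 ≈ 5.1409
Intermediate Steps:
x(z, n) = 1/4 - n/4 (x(z, n) = -(-1 + n)/4 = 1/4 - n/4)
r(T, u) = 2 + (1/4 - u/4)/(3*T) + (-15 + T)/(48*(T + u)) (r(T, u) = 2 + ((1/4 - u/4)/T + ((T - 15)/(u + T))/16)/3 = 2 + ((1/4 - u/4)/T + ((-15 + T)/(T + u))*(1/16))/3 = 2 + ((1/4 - u/4)/T + (-15 + T)/(16*(T + u)))/3 = 2 + ((1/4 - u/4)/(3*T) + (-15 + T)/(48*(T + u))) = 2 + (1/4 - u/4)/(3*T) + (-15 + T)/(48*(T + u)))
r(l((-2)**2), -10)**2 = ((1/48)*(-11*4 - 4*(-10)**2 + 4*(-10) + 97*4**2 + 92*4*(-10))/(4*(4 - 10)))**2 = ((1/48)*(1/4)*(-44 - 4*100 - 40 + 97*16 - 3680)/(-6))**2 = ((1/48)*(1/4)*(-1/6)*(-44 - 400 - 40 + 1552 - 3680))**2 = ((1/48)*(1/4)*(-1/6)*(-2612))**2 = (653/288)**2 = 426409/82944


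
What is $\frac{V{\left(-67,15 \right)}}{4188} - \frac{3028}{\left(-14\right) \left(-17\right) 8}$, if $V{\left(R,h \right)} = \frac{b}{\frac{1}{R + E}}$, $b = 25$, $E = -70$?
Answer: $- \frac{600077}{249186} \approx -2.4081$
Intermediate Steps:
$V{\left(R,h \right)} = -1750 + 25 R$ ($V{\left(R,h \right)} = \frac{25}{\frac{1}{R - 70}} = \frac{25}{\frac{1}{-70 + R}} = 25 \left(-70 + R\right) = -1750 + 25 R$)
$\frac{V{\left(-67,15 \right)}}{4188} - \frac{3028}{\left(-14\right) \left(-17\right) 8} = \frac{-1750 + 25 \left(-67\right)}{4188} - \frac{3028}{\left(-14\right) \left(-17\right) 8} = \left(-1750 - 1675\right) \frac{1}{4188} - \frac{3028}{238 \cdot 8} = \left(-3425\right) \frac{1}{4188} - \frac{3028}{1904} = - \frac{3425}{4188} - \frac{757}{476} = - \frac{600077}{249186}$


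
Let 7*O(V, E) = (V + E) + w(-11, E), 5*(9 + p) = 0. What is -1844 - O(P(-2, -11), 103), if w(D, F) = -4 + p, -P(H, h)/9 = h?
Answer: -1871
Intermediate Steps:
p = -9 (p = -9 + (1/5)*0 = -9 + 0 = -9)
P(H, h) = -9*h
w(D, F) = -13 (w(D, F) = -4 - 9 = -13)
O(V, E) = -13/7 + E/7 + V/7 (O(V, E) = ((V + E) - 13)/7 = ((E + V) - 13)/7 = (-13 + E + V)/7 = -13/7 + E/7 + V/7)
-1844 - O(P(-2, -11), 103) = -1844 - (-13/7 + (1/7)*103 + (-9*(-11))/7) = -1844 - (-13/7 + 103/7 + (1/7)*99) = -1844 - (-13/7 + 103/7 + 99/7) = -1844 - 1*27 = -1844 - 27 = -1871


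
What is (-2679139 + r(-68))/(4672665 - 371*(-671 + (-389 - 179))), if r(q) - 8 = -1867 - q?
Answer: -1340465/2566167 ≈ -0.52236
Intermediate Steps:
r(q) = -1859 - q (r(q) = 8 + (-1867 - q) = -1859 - q)
(-2679139 + r(-68))/(4672665 - 371*(-671 + (-389 - 179))) = (-2679139 + (-1859 - 1*(-68)))/(4672665 - 371*(-671 + (-389 - 179))) = (-2679139 + (-1859 + 68))/(4672665 - 371*(-671 - 568)) = (-2679139 - 1791)/(4672665 - 371*(-1239)) = -2680930/(4672665 + 459669) = -2680930/5132334 = -2680930*1/5132334 = -1340465/2566167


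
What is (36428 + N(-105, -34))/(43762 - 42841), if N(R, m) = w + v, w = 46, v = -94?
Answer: 36380/921 ≈ 39.501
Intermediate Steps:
N(R, m) = -48 (N(R, m) = 46 - 94 = -48)
(36428 + N(-105, -34))/(43762 - 42841) = (36428 - 48)/(43762 - 42841) = 36380/921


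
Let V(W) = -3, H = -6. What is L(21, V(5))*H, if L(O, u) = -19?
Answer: 114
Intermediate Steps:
L(21, V(5))*H = -19*(-6) = 114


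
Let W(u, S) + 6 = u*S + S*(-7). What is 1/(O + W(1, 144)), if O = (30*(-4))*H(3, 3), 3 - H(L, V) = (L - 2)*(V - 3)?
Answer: -1/1230 ≈ -0.00081301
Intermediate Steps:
H(L, V) = 3 - (-3 + V)*(-2 + L) (H(L, V) = 3 - (L - 2)*(V - 3) = 3 - (-2 + L)*(-3 + V) = 3 - (-3 + V)*(-2 + L))
W(u, S) = -6 - 7*S + S*u (W(u, S) = -6 + (u*S + S*(-7)) = -6 + (S*u - 7*S) = -6 + (-7*S + S*u) = -6 - 7*S + S*u)
O = -360 (O = (30*(-4))*(-3 + 2*3 + 3*3 - 1*3*3) = -120*(-3 + 6 + 9 - 9) = -120*3 = -360)
1/(O + W(1, 144)) = 1/(-360 + (-6 - 7*144 + 144*1)) = 1/(-360 + (-6 - 1008 + 144)) = 1/(-360 - 870) = 1/(-1230) = -1/1230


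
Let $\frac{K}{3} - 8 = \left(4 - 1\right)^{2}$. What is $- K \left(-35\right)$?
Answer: $1785$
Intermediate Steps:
$K = 51$ ($K = 24 + 3 \left(4 - 1\right)^{2} = 24 + 3 \cdot 3^{2} = 24 + 3 \cdot 9 = 24 + 27 = 51$)
$- K \left(-35\right) = \left(-1\right) 51 \left(-35\right) = \left(-51\right) \left(-35\right) = 1785$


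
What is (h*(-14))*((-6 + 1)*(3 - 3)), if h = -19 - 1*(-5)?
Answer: 0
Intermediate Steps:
h = -14 (h = -19 + 5 = -14)
(h*(-14))*((-6 + 1)*(3 - 3)) = (-14*(-14))*((-6 + 1)*(3 - 3)) = 196*(-5*0) = 196*0 = 0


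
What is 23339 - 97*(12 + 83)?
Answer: 14124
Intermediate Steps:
23339 - 97*(12 + 83) = 23339 - 97*95 = 23339 - 9215 = 14124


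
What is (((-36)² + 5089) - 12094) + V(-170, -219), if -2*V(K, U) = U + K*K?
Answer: -40099/2 ≈ -20050.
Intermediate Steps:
V(K, U) = -U/2 - K²/2 (V(K, U) = -(U + K*K)/2 = -(U + K²)/2 = -U/2 - K²/2)
(((-36)² + 5089) - 12094) + V(-170, -219) = (((-36)² + 5089) - 12094) + (-½*(-219) - ½*(-170)²) = ((1296 + 5089) - 12094) + (219/2 - ½*28900) = (6385 - 12094) + (219/2 - 14450) = -5709 - 28681/2 = -40099/2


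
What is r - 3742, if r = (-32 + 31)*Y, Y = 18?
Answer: -3760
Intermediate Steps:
r = -18 (r = (-32 + 31)*18 = -1*18 = -18)
r - 3742 = -18 - 3742 = -3760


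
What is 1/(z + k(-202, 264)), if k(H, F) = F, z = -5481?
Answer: -1/5217 ≈ -0.00019168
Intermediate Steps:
1/(z + k(-202, 264)) = 1/(-5481 + 264) = 1/(-5217) = -1/5217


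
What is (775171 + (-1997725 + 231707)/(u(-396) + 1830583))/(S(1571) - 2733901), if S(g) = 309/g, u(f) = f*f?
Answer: -2420239089915481/8535795556200638 ≈ -0.28354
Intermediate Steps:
u(f) = f**2
(775171 + (-1997725 + 231707)/(u(-396) + 1830583))/(S(1571) - 2733901) = (775171 + (-1997725 + 231707)/((-396)**2 + 1830583))/(309/1571 - 2733901) = (775171 - 1766018/(156816 + 1830583))/(309*(1/1571) - 2733901) = (775171 - 1766018/1987399)/(309/1571 - 2733901) = (775171 - 1766018*1/1987399)/(-4294958162/1571) = (775171 - 1766018/1987399)*(-1571/4294958162) = (1540572304211/1987399)*(-1571/4294958162) = -2420239089915481/8535795556200638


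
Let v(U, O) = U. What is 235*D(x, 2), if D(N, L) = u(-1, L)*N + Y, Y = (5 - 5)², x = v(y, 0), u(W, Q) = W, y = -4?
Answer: 940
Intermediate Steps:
x = -4
Y = 0 (Y = 0² = 0)
D(N, L) = -N (D(N, L) = -N + 0 = -N)
235*D(x, 2) = 235*(-1*(-4)) = 235*4 = 940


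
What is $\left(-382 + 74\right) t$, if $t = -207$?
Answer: $63756$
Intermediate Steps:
$\left(-382 + 74\right) t = \left(-382 + 74\right) \left(-207\right) = \left(-308\right) \left(-207\right) = 63756$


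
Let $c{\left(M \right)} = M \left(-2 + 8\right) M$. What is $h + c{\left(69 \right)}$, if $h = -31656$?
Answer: $-3090$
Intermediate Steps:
$c{\left(M \right)} = 6 M^{2}$ ($c{\left(M \right)} = M 6 M = 6 M M = 6 M^{2}$)
$h + c{\left(69 \right)} = -31656 + 6 \cdot 69^{2} = -31656 + 6 \cdot 4761 = -31656 + 28566 = -3090$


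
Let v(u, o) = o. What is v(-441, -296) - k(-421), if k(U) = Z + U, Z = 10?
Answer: 115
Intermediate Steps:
k(U) = 10 + U
v(-441, -296) - k(-421) = -296 - (10 - 421) = -296 - 1*(-411) = -296 + 411 = 115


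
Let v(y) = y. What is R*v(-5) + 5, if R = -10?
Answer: 55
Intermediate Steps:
R*v(-5) + 5 = -10*(-5) + 5 = 50 + 5 = 55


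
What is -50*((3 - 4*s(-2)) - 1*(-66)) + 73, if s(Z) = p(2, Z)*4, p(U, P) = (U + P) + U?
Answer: -1777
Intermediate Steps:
p(U, P) = P + 2*U (p(U, P) = (P + U) + U = P + 2*U)
s(Z) = 16 + 4*Z (s(Z) = (Z + 2*2)*4 = (Z + 4)*4 = (4 + Z)*4 = 16 + 4*Z)
-50*((3 - 4*s(-2)) - 1*(-66)) + 73 = -50*((3 - 4*(16 + 4*(-2))) - 1*(-66)) + 73 = -50*((3 - 4*(16 - 8)) + 66) + 73 = -50*((3 - 4*8) + 66) + 73 = -50*((3 - 32) + 66) + 73 = -50*(-29 + 66) + 73 = -50*37 + 73 = -1850 + 73 = -1777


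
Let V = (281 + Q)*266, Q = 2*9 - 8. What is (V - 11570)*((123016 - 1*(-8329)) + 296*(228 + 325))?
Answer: 19423792588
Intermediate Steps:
Q = 10 (Q = 18 - 8 = 10)
V = 77406 (V = (281 + 10)*266 = 291*266 = 77406)
(V - 11570)*((123016 - 1*(-8329)) + 296*(228 + 325)) = (77406 - 11570)*((123016 - 1*(-8329)) + 296*(228 + 325)) = 65836*((123016 + 8329) + 296*553) = 65836*(131345 + 163688) = 65836*295033 = 19423792588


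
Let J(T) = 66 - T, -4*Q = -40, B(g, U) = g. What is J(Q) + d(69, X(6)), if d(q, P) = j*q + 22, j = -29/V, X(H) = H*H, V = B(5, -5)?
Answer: -1611/5 ≈ -322.20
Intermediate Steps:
V = 5
X(H) = H**2
Q = 10 (Q = -1/4*(-40) = 10)
j = -29/5 ≈ -5.8000
d(q, P) = 22 - 29*q/5 (d(q, P) = -29*q/5 + 22 = 22 - 29*q/5)
J(Q) + d(69, X(6)) = (66 - 1*10) + (22 - 29/5*69) = (66 - 10) + (22 - 2001/5) = 56 - 1891/5 = -1611/5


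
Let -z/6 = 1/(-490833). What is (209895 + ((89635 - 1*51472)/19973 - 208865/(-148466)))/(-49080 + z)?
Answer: -101833756936147193643/23811533353491711004 ≈ -4.2767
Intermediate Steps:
z = 2/163611 (z = -6/(-490833) = -6*(-1/490833) = 2/163611 ≈ 1.2224e-5)
(209895 + ((89635 - 1*51472)/19973 - 208865/(-148466)))/(-49080 + z) = (209895 + ((89635 - 1*51472)/19973 - 208865/(-148466)))/(-49080 + 2/163611) = (209895 + ((89635 - 51472)*(1/19973) - 208865*(-1/148466)))/(-8030027878/163611) = (209895 + (38163*(1/19973) + 208865/148466))*(-163611/8030027878) = (209895 + (38163/19973 + 208865/148466))*(-163611/8030027878) = (209895 + 9837568603/2965311418)*(-163611/8030027878) = (622413877649713/2965311418)*(-163611/8030027878) = -101833756936147193643/23811533353491711004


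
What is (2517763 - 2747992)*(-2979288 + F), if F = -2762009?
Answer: 1321813067013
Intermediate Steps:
(2517763 - 2747992)*(-2979288 + F) = (2517763 - 2747992)*(-2979288 - 2762009) = -230229*(-5741297) = 1321813067013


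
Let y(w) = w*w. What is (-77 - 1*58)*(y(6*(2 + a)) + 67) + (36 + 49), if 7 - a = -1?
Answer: -494960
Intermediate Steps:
a = 8 (a = 7 - 1*(-1) = 7 + 1 = 8)
y(w) = w²
(-77 - 1*58)*(y(6*(2 + a)) + 67) + (36 + 49) = (-77 - 1*58)*((6*(2 + 8))² + 67) + (36 + 49) = (-77 - 58)*((6*10)² + 67) + 85 = -135*(60² + 67) + 85 = -135*(3600 + 67) + 85 = -135*3667 + 85 = -495045 + 85 = -494960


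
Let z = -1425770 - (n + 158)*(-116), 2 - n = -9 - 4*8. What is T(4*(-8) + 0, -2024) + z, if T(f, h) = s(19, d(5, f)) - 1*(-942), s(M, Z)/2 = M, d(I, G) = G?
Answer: -1401474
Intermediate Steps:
s(M, Z) = 2*M
n = 43 (n = 2 - (-9 - 4*8) = 2 - (-9 - 32) = 2 - 1*(-41) = 2 + 41 = 43)
T(f, h) = 980 (T(f, h) = 2*19 - 1*(-942) = 38 + 942 = 980)
z = -1402454 (z = -1425770 - (43 + 158)*(-116) = -1425770 - 201*(-116) = -1425770 - 1*(-23316) = -1425770 + 23316 = -1402454)
T(4*(-8) + 0, -2024) + z = 980 - 1402454 = -1401474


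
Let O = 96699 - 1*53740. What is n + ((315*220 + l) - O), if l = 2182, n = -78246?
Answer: -49723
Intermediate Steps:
O = 42959 (O = 96699 - 53740 = 42959)
n + ((315*220 + l) - O) = -78246 + ((315*220 + 2182) - 1*42959) = -78246 + ((69300 + 2182) - 42959) = -78246 + (71482 - 42959) = -78246 + 28523 = -49723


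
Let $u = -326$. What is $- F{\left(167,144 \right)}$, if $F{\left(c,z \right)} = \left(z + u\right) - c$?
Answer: $349$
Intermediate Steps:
$F{\left(c,z \right)} = -326 + z - c$ ($F{\left(c,z \right)} = \left(z - 326\right) - c = \left(-326 + z\right) - c = -326 + z - c$)
$- F{\left(167,144 \right)} = - (-326 + 144 - 167) = \left(-1\right) \left(-349\right) = 349$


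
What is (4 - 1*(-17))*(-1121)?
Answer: -23541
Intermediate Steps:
(4 - 1*(-17))*(-1121) = (4 + 17)*(-1121) = 21*(-1121) = -23541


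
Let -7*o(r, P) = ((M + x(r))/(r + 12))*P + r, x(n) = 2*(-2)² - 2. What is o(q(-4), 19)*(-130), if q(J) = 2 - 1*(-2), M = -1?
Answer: 10335/56 ≈ 184.55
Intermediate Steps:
q(J) = 4 (q(J) = 2 + 2 = 4)
x(n) = 6 (x(n) = 2*4 - 2 = 8 - 2 = 6)
o(r, P) = -r/7 - 5*P/(7*(12 + r)) (o(r, P) = -(((-1 + 6)/(r + 12))*P + r)/7 = -((5/(12 + r))*P + r)/7 = -(5*P/(12 + r) + r)/7 = -(r + 5*P/(12 + r))/7 = -r/7 - 5*P/(7*(12 + r)))
o(q(-4), 19)*(-130) = ((-1*4² - 12*4 - 5*19)/(7*(12 + 4)))*(-130) = ((⅐)*(-1*16 - 48 - 95)/16)*(-130) = ((⅐)*(1/16)*(-16 - 48 - 95))*(-130) = ((⅐)*(1/16)*(-159))*(-130) = -159/112*(-130) = 10335/56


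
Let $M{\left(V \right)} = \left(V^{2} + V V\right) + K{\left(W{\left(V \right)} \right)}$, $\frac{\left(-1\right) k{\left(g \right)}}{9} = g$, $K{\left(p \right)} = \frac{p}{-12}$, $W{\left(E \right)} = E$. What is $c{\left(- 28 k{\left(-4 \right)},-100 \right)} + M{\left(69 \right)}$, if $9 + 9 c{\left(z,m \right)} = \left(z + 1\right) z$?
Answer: $\frac{489197}{4} \approx 1.223 \cdot 10^{5}$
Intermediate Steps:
$K{\left(p \right)} = - \frac{p}{12}$ ($K{\left(p \right)} = p \left(- \frac{1}{12}\right) = - \frac{p}{12}$)
$k{\left(g \right)} = - 9 g$
$M{\left(V \right)} = 2 V^{2} - \frac{V}{12}$ ($M{\left(V \right)} = \left(V^{2} + V V\right) - \frac{V}{12} = \left(V^{2} + V^{2}\right) - \frac{V}{12} = 2 V^{2} - \frac{V}{12}$)
$c{\left(z,m \right)} = -1 + \frac{z \left(1 + z\right)}{9}$ ($c{\left(z,m \right)} = -1 + \frac{\left(z + 1\right) z}{9} = -1 + \frac{\left(1 + z\right) z}{9} = -1 + \frac{z \left(1 + z\right)}{9}$)
$c{\left(- 28 k{\left(-4 \right)},-100 \right)} + M{\left(69 \right)} = \left(-1 + \frac{\left(-28\right) \left(\left(-9\right) \left(-4\right)\right)}{9} + \frac{\left(- 28 \left(\left(-9\right) \left(-4\right)\right)\right)^{2}}{9}\right) + \frac{1}{12} \cdot 69 \left(-1 + 24 \cdot 69\right) = \left(-1 + \frac{\left(-28\right) 36}{9} + \frac{\left(\left(-28\right) 36\right)^{2}}{9}\right) + \frac{1}{12} \cdot 69 \left(-1 + 1656\right) = \left(-1 + \frac{1}{9} \left(-1008\right) + \frac{\left(-1008\right)^{2}}{9}\right) + \frac{1}{12} \cdot 69 \cdot 1655 = \left(-1 - 112 + \frac{1}{9} \cdot 1016064\right) + \frac{38065}{4} = \left(-1 - 112 + 112896\right) + \frac{38065}{4} = 112783 + \frac{38065}{4} = \frac{489197}{4}$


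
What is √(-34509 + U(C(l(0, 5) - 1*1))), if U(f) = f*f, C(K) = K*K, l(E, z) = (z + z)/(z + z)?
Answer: I*√34509 ≈ 185.77*I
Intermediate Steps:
l(E, z) = 1 (l(E, z) = (2*z)/((2*z)) = (2*z)*(1/(2*z)) = 1)
C(K) = K²
U(f) = f²
√(-34509 + U(C(l(0, 5) - 1*1))) = √(-34509 + ((1 - 1*1)²)²) = √(-34509 + ((1 - 1)²)²) = √(-34509 + (0²)²) = √(-34509 + 0²) = √(-34509 + 0) = √(-34509) = I*√34509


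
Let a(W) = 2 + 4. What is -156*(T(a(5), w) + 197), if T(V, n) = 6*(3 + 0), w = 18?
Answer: -33540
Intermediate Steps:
a(W) = 6
T(V, n) = 18 (T(V, n) = 6*3 = 18)
-156*(T(a(5), w) + 197) = -156*(18 + 197) = -156*215 = -33540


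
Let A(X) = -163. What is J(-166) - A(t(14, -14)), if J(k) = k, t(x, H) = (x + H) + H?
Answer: -3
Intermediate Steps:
t(x, H) = x + 2*H (t(x, H) = (H + x) + H = x + 2*H)
J(-166) - A(t(14, -14)) = -166 - 1*(-163) = -166 + 163 = -3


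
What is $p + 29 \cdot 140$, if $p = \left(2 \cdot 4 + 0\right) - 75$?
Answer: $3993$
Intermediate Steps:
$p = -67$ ($p = \left(8 + 0\right) - 75 = 8 - 75 = -67$)
$p + 29 \cdot 140 = -67 + 29 \cdot 140 = -67 + 4060 = 3993$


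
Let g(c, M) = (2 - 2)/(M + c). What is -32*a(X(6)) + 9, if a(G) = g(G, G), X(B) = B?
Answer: 9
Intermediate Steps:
g(c, M) = 0 (g(c, M) = 0/(M + c) = 0)
a(G) = 0
-32*a(X(6)) + 9 = -32*0 + 9 = 0 + 9 = 9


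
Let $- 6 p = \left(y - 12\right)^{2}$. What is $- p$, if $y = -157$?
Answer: $\frac{28561}{6} \approx 4760.2$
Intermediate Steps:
$p = - \frac{28561}{6}$ ($p = - \frac{\left(-157 - 12\right)^{2}}{6} = - \frac{\left(-169\right)^{2}}{6} = \left(- \frac{1}{6}\right) 28561 = - \frac{28561}{6} \approx -4760.2$)
$- p = \left(-1\right) \left(- \frac{28561}{6}\right) = \frac{28561}{6}$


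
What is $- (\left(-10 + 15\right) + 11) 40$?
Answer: $-640$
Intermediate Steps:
$- (\left(-10 + 15\right) + 11) 40 = - (5 + 11) 40 = \left(-1\right) 16 \cdot 40 = \left(-16\right) 40 = -640$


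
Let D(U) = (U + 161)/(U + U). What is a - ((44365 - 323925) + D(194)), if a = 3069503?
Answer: 1299436089/388 ≈ 3.3491e+6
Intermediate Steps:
D(U) = (161 + U)/(2*U) (D(U) = (161 + U)/((2*U)) = (161 + U)*(1/(2*U)) = (161 + U)/(2*U))
a - ((44365 - 323925) + D(194)) = 3069503 - ((44365 - 323925) + (½)*(161 + 194)/194) = 3069503 - (-279560 + (½)*(1/194)*355) = 3069503 - (-279560 + 355/388) = 3069503 - 1*(-108468925/388) = 3069503 + 108468925/388 = 1299436089/388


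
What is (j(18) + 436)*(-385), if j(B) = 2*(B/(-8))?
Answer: -332255/2 ≈ -1.6613e+5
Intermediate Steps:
j(B) = -B/4 (j(B) = 2*(B*(-1/8)) = 2*(-B/8) = -B/4)
(j(18) + 436)*(-385) = (-1/4*18 + 436)*(-385) = (-9/2 + 436)*(-385) = (863/2)*(-385) = -332255/2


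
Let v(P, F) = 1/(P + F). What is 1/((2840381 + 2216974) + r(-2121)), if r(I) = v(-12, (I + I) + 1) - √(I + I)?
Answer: 6534105910853/33045293202726288341 + 18088009*I*√4242/462634104838168036774 ≈ 1.9773e-7 + 2.5465e-12*I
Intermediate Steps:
v(P, F) = 1/(F + P)
r(I) = 1/(-11 + 2*I) - √2*√I (r(I) = 1/(((I + I) + 1) - 12) - √(I + I) = 1/((2*I + 1) - 12) - √(2*I) = 1/((1 + 2*I) - 12) - √2*√I = 1/(-11 + 2*I) - √2*√I)
1/((2840381 + 2216974) + r(-2121)) = 1/((2840381 + 2216974) + (1 + √2*√(-2121)*(11 - 2*(-2121)))/(-11 + 2*(-2121))) = 1/(5057355 + (1 + √2*(I*√2121)*(11 + 4242))/(-11 - 4242)) = 1/(5057355 + (1 + √2*(I*√2121)*4253)/(-4253)) = 1/(5057355 - (1 + 4253*I*√4242)/4253) = 1/(5057355 + (-1/4253 - I*√4242)) = 1/(21508930814/4253 - I*√4242)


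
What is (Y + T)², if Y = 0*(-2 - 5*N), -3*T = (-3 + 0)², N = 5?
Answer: 9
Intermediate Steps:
T = -3 (T = -(-3 + 0)²/3 = -⅓*(-3)² = -⅓*9 = -3)
Y = 0 (Y = 0*(-2 - 5*5) = 0*(-2 - 25) = 0*(-27) = 0)
(Y + T)² = (0 - 3)² = (-3)² = 9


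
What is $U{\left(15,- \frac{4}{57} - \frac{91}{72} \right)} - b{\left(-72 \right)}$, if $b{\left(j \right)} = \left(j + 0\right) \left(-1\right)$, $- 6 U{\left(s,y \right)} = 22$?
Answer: $- \frac{227}{3} \approx -75.667$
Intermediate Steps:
$U{\left(s,y \right)} = - \frac{11}{3}$ ($U{\left(s,y \right)} = \left(- \frac{1}{6}\right) 22 = - \frac{11}{3}$)
$b{\left(j \right)} = - j$ ($b{\left(j \right)} = j \left(-1\right) = - j$)
$U{\left(15,- \frac{4}{57} - \frac{91}{72} \right)} - b{\left(-72 \right)} = - \frac{11}{3} - \left(-1\right) \left(-72\right) = - \frac{11}{3} - 72 = - \frac{227}{3}$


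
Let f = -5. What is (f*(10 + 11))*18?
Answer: -1890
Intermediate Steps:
(f*(10 + 11))*18 = -5*(10 + 11)*18 = -5*21*18 = -105*18 = -1890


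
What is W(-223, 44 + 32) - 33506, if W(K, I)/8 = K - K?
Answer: -33506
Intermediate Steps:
W(K, I) = 0 (W(K, I) = 8*(K - K) = 8*0 = 0)
W(-223, 44 + 32) - 33506 = 0 - 33506 = -33506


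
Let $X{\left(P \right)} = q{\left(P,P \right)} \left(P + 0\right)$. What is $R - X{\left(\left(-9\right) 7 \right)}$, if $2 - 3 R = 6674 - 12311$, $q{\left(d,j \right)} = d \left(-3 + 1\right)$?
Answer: $\frac{29453}{3} \approx 9817.7$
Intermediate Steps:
$q{\left(d,j \right)} = - 2 d$ ($q{\left(d,j \right)} = d \left(-2\right) = - 2 d$)
$R = \frac{5639}{3}$ ($R = \frac{2}{3} - \frac{6674 - 12311}{3} = \frac{2}{3} - -1879 = \frac{2}{3} + 1879 = \frac{5639}{3} \approx 1879.7$)
$X{\left(P \right)} = - 2 P^{2}$ ($X{\left(P \right)} = - 2 P \left(P + 0\right) = - 2 P P = - 2 P^{2}$)
$R - X{\left(\left(-9\right) 7 \right)} = \frac{5639}{3} - - 2 \left(\left(-9\right) 7\right)^{2} = \frac{5639}{3} - - 2 \left(-63\right)^{2} = \frac{5639}{3} - \left(-2\right) 3969 = \frac{5639}{3} - -7938 = \frac{5639}{3} + 7938 = \frac{29453}{3}$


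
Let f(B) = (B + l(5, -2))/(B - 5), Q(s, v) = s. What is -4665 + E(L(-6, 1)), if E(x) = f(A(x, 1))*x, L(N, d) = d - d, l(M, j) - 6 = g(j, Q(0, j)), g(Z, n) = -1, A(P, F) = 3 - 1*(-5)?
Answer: -4665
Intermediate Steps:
A(P, F) = 8 (A(P, F) = 3 + 5 = 8)
l(M, j) = 5 (l(M, j) = 6 - 1 = 5)
f(B) = (5 + B)/(-5 + B) (f(B) = (B + 5)/(B - 5) = (5 + B)/(-5 + B))
L(N, d) = 0
E(x) = 13*x/3 (E(x) = ((5 + 8)/(-5 + 8))*x = (13/3)*x = ((⅓)*13)*x = 13*x/3)
-4665 + E(L(-6, 1)) = -4665 + (13/3)*0 = -4665 + 0 = -4665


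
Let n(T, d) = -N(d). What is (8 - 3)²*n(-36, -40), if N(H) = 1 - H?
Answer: -1025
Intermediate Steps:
n(T, d) = -1 + d (n(T, d) = -(1 - d) = -1 + d)
(8 - 3)²*n(-36, -40) = (8 - 3)²*(-1 - 40) = 5²*(-41) = 25*(-41) = -1025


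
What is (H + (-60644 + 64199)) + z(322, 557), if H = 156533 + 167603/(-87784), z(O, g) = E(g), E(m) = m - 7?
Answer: 14101278589/87784 ≈ 1.6064e+5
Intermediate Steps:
E(m) = -7 + m
z(O, g) = -7 + g
H = 13740925269/87784 (H = 156533 + 167603*(-1/87784) = 156533 - 167603/87784 = 13740925269/87784 ≈ 1.5653e+5)
(H + (-60644 + 64199)) + z(322, 557) = (13740925269/87784 + (-60644 + 64199)) + (-7 + 557) = (13740925269/87784 + 3555) + 550 = 14052997389/87784 + 550 = 14101278589/87784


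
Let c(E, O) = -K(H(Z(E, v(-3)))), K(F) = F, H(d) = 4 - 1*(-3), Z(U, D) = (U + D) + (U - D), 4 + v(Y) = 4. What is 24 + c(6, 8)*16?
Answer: -88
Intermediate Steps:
v(Y) = 0 (v(Y) = -4 + 4 = 0)
Z(U, D) = 2*U (Z(U, D) = (D + U) + (U - D) = 2*U)
H(d) = 7 (H(d) = 4 + 3 = 7)
c(E, O) = -7 (c(E, O) = -1*7 = -7)
24 + c(6, 8)*16 = 24 - 7*16 = 24 - 112 = -88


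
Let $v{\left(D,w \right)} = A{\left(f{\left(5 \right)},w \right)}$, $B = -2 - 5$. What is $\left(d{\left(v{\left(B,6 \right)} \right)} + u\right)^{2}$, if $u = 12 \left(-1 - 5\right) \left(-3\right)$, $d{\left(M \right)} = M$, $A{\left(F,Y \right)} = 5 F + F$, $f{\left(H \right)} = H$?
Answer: $60516$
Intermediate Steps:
$B = -7$ ($B = -2 - 5 = -7$)
$A{\left(F,Y \right)} = 6 F$
$v{\left(D,w \right)} = 30$ ($v{\left(D,w \right)} = 6 \cdot 5 = 30$)
$u = 216$ ($u = 12 \left(\left(-6\right) \left(-3\right)\right) = 12 \cdot 18 = 216$)
$\left(d{\left(v{\left(B,6 \right)} \right)} + u\right)^{2} = \left(30 + 216\right)^{2} = 246^{2} = 60516$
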